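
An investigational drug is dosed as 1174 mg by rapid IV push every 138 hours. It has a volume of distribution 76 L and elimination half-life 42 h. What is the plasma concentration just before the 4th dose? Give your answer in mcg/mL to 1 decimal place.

1.8 mcg/mL

f = (1/2)^(τ/t½) = (1/2)^(138/42) ≈ 0.1025.
C₀ = D/Vd = 1174/76 ≈ 15.447 mcg/mL.
Before the 4th dose, 3 doses have been given. Superposition: Cmin = C₀·(f + f² + … + f^3).
≈ 15.447 × (0.1025 + 0.0105 + 0.0011) ≈ 15.447 × 0.1141 ≈ 1.763 mcg/mL.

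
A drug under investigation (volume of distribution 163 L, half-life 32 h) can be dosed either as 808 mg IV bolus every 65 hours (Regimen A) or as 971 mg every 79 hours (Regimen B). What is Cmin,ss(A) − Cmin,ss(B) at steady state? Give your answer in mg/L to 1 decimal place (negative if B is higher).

0.3 mg/L

Regimen A: f = (1/2)^(65/32) ≈ 0.2446; Cmin,ss = (808/163)·f/(1−f) ≈ 1.605 mg/L.
Regimen B: f = (1/2)^(79/32) ≈ 0.1806; Cmin,ss = (971/163)·f/(1−f) ≈ 1.313 mg/L.
Difference ≈ 1.605 − 1.313 ≈ 0.292 mg/L.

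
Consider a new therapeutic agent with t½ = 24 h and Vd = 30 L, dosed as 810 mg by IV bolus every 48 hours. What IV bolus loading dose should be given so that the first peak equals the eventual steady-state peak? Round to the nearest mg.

f = (1/2)^(48/24) ≈ 0.250000; accumulation ratio R = 1/(1−f) ≈ 1.33333.
Loading dose to hit Cmax,ss on first dose: D_load = D_maint·R ≈ 810 × 1.33333 ≈ 1080.00 mg.

1080 mg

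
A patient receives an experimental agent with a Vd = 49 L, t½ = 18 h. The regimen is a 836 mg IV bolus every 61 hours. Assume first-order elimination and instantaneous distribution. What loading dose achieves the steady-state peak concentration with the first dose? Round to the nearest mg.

924 mg

f = (1/2)^(61/18) ≈ 0.095465; accumulation ratio R = 1/(1−f) ≈ 1.10554.
Loading dose to hit Cmax,ss on first dose: D_load = D_maint·R ≈ 836 × 1.10554 ≈ 924.23 mg.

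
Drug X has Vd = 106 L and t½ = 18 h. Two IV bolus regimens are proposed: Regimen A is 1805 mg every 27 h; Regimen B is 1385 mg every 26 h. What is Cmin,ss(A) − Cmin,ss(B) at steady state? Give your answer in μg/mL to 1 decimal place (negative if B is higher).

1.7 μg/mL

Regimen A: f = (1/2)^(27/18) ≈ 0.3536; Cmin,ss = (1805/106)·f/(1−f) ≈ 9.315 μg/mL.
Regimen B: f = (1/2)^(26/18) ≈ 0.3674; Cmin,ss = (1385/106)·f/(1−f) ≈ 7.588 μg/mL.
Difference ≈ 9.315 − 7.588 ≈ 1.727 μg/mL.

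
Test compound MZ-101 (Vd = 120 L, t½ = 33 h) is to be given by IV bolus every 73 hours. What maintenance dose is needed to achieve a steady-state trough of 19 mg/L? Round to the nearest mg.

τ/t½ = 73/33 ≈ 2.2121, so f = (1/2)^(73/33) ≈ 0.215817.
Cmin,ss = (D/Vd)·f/(1−f), so D = Cmin,ss·Vd·(1−f)/f.
D = 19 × 120 × (1−f)/f ≈ 19 × 120 × 3.63356 ≈ 8284.52 mg.

8285 mg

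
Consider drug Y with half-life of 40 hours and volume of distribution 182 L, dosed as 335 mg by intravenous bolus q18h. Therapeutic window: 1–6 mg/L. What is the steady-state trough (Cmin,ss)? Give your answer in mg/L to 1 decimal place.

5.0 mg/L

k = ln2/t½ = ln2/40 ≈ 0.017329 h⁻¹; fraction remaining f = e^(−kτ) = e^(−0.017329×18) ≈ 0.7320.
Accumulation ratio R = 1/(1 − f) ≈ 1/0.2680 ≈ 3.7313.
Each bolus raises the concentration by D/Vd = 335/182 ≈ 1.841 mg/L.
Cmax,ss = C₀/(1 − f) ≈ 1.841/0.2680 ≈ 6.869 mg/L.
One interval later, Cmin,ss = Cmax,ss·e^(−kτ) ≈ 6.869 × 0.7320 ≈ 5.028 mg/L.
Trough 5.0 mg/L vs MEC 1 mg/L: adequate.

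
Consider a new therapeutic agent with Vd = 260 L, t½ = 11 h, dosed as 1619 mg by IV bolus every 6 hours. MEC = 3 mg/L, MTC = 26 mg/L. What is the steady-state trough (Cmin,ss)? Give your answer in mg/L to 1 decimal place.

13.6 mg/L

k = ln2/t½ = ln2/11 ≈ 0.063013 h⁻¹; fraction remaining f = e^(−kτ) = e^(−0.063013×6) ≈ 0.6852.
Each bolus raises the concentration by D/Vd = 1619/260 ≈ 6.227 mg/L.
Steady-state trough Cmin,ss = C₀·f/(1−f) ≈ 6.227 × 0.6852/0.3148 ≈ 13.554 mg/L.
Trough 13.6 mg/L vs MEC 3 mg/L: adequate.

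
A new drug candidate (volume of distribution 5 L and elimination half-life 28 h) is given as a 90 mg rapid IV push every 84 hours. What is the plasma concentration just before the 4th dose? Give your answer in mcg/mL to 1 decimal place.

f = (1/2)^(τ/t½) = (1/2)^(84/28) ≈ 0.1250.
C₀ = D/Vd = 90/5 ≈ 18.000 mcg/mL.
Before the 4th dose, 3 doses have been given. Superposition: Cmin = C₀·(f + f² + … + f^3).
≈ 18.000 × (0.1250 + 0.0156 + 0.0020) ≈ 18.000 × 0.1426 ≈ 2.567 mcg/mL.

2.6 mcg/mL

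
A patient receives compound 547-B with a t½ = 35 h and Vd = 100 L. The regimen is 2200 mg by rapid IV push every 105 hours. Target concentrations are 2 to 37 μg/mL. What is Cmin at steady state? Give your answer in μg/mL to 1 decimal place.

τ = 105 h = 3 half-lives, so f = (1/2)^3 = 0.125.
At steady state, R = 1/(1 − 0.125) = 8/7.
Single-dose peak C₀ = D/Vd = 2200/100 = 22 μg/mL.
Steady-state peak Cmax,ss = C₀·R = 22 × 8/7 ≈ 25.143 μg/mL.
Steady-state trough Cmin,ss = Cmax,ss·f ≈ 25.143 × 0.125 ≈ 3.143 μg/mL.
Trough 3.1 μg/mL vs MEC 2 μg/mL: adequate.

3.1 μg/mL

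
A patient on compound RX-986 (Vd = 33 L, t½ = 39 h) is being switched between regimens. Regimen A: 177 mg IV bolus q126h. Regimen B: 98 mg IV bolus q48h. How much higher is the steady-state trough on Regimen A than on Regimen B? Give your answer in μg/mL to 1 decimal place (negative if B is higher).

-1.6 μg/mL

Regimen A: f = (1/2)^(126/39) ≈ 0.1065; Cmin,ss = (177/33)·f/(1−f) ≈ 0.639 μg/mL.
Regimen B: f = (1/2)^(48/39) ≈ 0.4261; Cmin,ss = (98/33)·f/(1−f) ≈ 2.205 μg/mL.
Difference ≈ 0.639 − 2.205 ≈ -1.566 μg/mL.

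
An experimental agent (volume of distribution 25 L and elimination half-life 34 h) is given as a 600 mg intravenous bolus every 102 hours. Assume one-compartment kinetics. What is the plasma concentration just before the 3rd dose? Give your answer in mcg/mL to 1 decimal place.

f = (1/2)^(τ/t½) = (1/2)^(102/34) ≈ 0.1250.
C₀ = D/Vd = 600/25 ≈ 24.000 mcg/mL.
Before the 3rd dose, 2 doses have been given. Superposition: Cmin = C₀·(f + f²).
≈ 24.000 × (0.1250 + 0.0156) ≈ 24.000 × 0.1406 ≈ 3.374 mcg/mL.

3.4 mcg/mL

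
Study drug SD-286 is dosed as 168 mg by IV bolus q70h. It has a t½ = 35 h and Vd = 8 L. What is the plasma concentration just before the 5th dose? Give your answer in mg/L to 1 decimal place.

7.0 mg/L

f = (1/2)^(τ/t½) = (1/2)^(70/35) ≈ 0.2500.
C₀ = D/Vd = 168/8 ≈ 21.000 mg/L.
Before the 5th dose, 4 doses have been given. Superposition: Cmin = C₀·(f + f² + … + f^4).
≈ 21.000 × (0.2500 + 0.0625 + 0.0156 + 0.0039) ≈ 21.000 × 0.3320 ≈ 6.972 mg/L.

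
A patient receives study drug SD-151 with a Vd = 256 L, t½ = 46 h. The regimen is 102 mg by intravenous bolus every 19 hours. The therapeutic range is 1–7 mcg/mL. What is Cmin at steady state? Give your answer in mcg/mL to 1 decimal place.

1.2 mcg/mL

τ/t½ = 19/46 ≈ 0.41304, so fraction remaining f = (1/2)^(19/46) ≈ 0.7510.
Accumulation ratio R = 1/(1 − f) ≈ 1/0.2490 ≈ 4.0161.
Each bolus raises the concentration by D/Vd = 102/256 ≈ 0.398 mcg/mL.
Steady-state peak Cmax,ss = C₀·R ≈ 0.398 × 4.0161 ≈ 1.598 mcg/mL.
One interval later, Cmin,ss = Cmax,ss·e^(−kτ) ≈ 1.598 × 0.7510 ≈ 1.200 mcg/mL.
Trough 1.2 mcg/mL vs MEC 1 mcg/mL: adequate.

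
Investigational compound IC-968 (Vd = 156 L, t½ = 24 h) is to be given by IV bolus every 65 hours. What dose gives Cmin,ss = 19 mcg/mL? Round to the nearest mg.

16408 mg

τ/t½ = 65/24 ≈ 2.7083, so f = (1/2)^(65/24) ≈ 0.153007.
Cmin,ss = (D/Vd)·f/(1−f), so D = Cmin,ss·Vd·(1−f)/f.
D = 19 × 156 × (1−f)/f ≈ 19 × 156 × 5.53565 ≈ 16407.67 mg.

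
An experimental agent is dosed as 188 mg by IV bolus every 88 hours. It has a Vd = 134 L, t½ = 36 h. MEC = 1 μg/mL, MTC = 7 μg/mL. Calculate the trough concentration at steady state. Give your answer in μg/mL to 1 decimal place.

0.3 μg/mL

k = ln2/t½ = ln2/36 ≈ 0.019254 h⁻¹; fraction remaining f = e^(−kτ) = e^(−0.019254×88) ≈ 0.1837.
At steady state, accumulation factor R = 1/(1 − e^(−kτ)) ≈ 1.2250.
Each bolus raises the concentration by D/Vd = 188/134 ≈ 1.403 μg/mL.
Steady-state peak Cmax,ss = C₀·R ≈ 1.403 × 1.2250 ≈ 1.719 μg/mL.
Steady-state trough Cmin,ss = Cmax,ss·f ≈ 1.719 × 0.1837 ≈ 0.316 μg/mL.
Trough 0.3 μg/mL vs MEC 1 μg/mL: subtherapeutic.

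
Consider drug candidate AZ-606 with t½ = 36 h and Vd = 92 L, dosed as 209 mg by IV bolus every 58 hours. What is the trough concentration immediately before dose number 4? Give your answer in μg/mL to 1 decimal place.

f = (1/2)^(τ/t½) = (1/2)^(58/36) ≈ 0.3273.
C₀ = D/Vd = 209/92 ≈ 2.272 μg/mL.
Before the 4th dose, 3 doses have been given. Superposition: Cmin = C₀·(f + f² + … + f^3).
≈ 2.272 × (0.3273 + 0.1071 + 0.0351) ≈ 2.272 × 0.4695 ≈ 1.067 μg/mL.

1.1 μg/mL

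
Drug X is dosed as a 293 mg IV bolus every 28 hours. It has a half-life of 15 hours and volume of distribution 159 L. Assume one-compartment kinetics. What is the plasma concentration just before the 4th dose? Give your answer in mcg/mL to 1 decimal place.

0.7 mcg/mL

f = (1/2)^(τ/t½) = (1/2)^(28/15) ≈ 0.2742.
C₀ = D/Vd = 293/159 ≈ 1.843 mcg/mL.
Before the 4th dose, 3 doses have been given. Superposition: Cmin = C₀·(f + f² + … + f^3).
≈ 1.843 × (0.2742 + 0.0752 + 0.0206) ≈ 1.843 × 0.3700 ≈ 0.682 mcg/mL.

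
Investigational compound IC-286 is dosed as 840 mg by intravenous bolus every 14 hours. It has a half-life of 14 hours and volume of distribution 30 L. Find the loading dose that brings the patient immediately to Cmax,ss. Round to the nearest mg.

f = (1/2)^(14/14) ≈ 0.500000; accumulation ratio R = 1/(1−f) ≈ 2.00000.
Loading dose to hit Cmax,ss on first dose: D_load = D_maint·R ≈ 840 × 2.00000 ≈ 1680.00 mg.

1680 mg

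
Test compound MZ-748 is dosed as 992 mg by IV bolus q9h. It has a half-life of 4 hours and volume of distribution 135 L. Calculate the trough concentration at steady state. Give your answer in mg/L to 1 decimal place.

2.0 mg/L

τ/t½ = 9/4 ≈ 2.25, so fraction remaining f = (1/2)^(9/4) ≈ 0.2102.
Accumulation ratio R = 1/(1 − f) ≈ 1/0.7898 ≈ 1.2661.
Each bolus raises the concentration by D/Vd = 992/135 ≈ 7.348 mg/L.
Steady-state peak Cmax,ss = C₀·R ≈ 7.348 × 1.2661 ≈ 9.303 mg/L.
One interval later, Cmin,ss = Cmax,ss·e^(−kτ) ≈ 9.303 × 0.2102 ≈ 1.955 mg/L.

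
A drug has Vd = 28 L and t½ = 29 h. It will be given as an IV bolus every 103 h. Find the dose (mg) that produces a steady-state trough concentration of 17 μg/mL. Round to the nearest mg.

τ/t½ = 103/29 ≈ 3.5517, so f = (1/2)^(103/29) ≈ 0.085276.
Cmin,ss = (D/Vd)·f/(1−f), so D = Cmin,ss·Vd·(1−f)/f.
D = 17 × 28 × (1−f)/f ≈ 17 × 28 × 10.72663 ≈ 5105.88 mg.

5106 mg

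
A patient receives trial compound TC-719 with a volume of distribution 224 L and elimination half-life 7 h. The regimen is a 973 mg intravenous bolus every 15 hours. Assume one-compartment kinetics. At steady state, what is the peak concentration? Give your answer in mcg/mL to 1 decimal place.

k = ln2/t½ = ln2/7 ≈ 0.099021 h⁻¹; fraction remaining f = e^(−kτ) = e^(−0.099021×15) ≈ 0.2264.
At steady state, accumulation factor R = 1/(1 − e^(−kτ)) ≈ 1.2927.
Each bolus raises the concentration by D/Vd = 973/224 ≈ 4.344 mcg/mL.
Steady-state peak Cmax,ss = C₀·R ≈ 4.344 × 1.2927 ≈ 5.615 mcg/mL.

5.6 mcg/mL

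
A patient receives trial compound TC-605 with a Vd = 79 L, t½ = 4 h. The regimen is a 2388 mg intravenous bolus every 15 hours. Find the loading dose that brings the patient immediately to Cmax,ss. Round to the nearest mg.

f = (1/2)^(15/4) ≈ 0.074325; accumulation ratio R = 1/(1−f) ≈ 1.08029.
Loading dose to hit Cmax,ss on first dose: D_load = D_maint·R ≈ 2388 × 1.08029 ≈ 2579.73 mg.

2580 mg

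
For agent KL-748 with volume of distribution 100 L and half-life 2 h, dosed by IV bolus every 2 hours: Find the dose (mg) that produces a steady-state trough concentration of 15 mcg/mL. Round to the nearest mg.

1500 mg

τ/t½ = 2/2 ≈ 1, so f = (1/2)^(2/2) ≈ 0.500000.
Cmin,ss = (D/Vd)·f/(1−f), so D = Cmin,ss·Vd·(1−f)/f.
D = 15 × 100 × (1−f)/f ≈ 15 × 100 × 1.00000 ≈ 1500.00 mg.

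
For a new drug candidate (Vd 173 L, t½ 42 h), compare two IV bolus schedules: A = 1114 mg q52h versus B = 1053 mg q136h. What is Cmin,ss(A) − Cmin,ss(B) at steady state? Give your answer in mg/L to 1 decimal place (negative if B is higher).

Regimen A: f = (1/2)^(52/42) ≈ 0.4239; Cmin,ss = (1114/173)·f/(1−f) ≈ 4.738 mg/L.
Regimen B: f = (1/2)^(136/42) ≈ 0.1060; Cmin,ss = (1053/173)·f/(1−f) ≈ 0.722 mg/L.
Difference ≈ 4.738 − 0.722 ≈ 4.016 mg/L.

4.0 mg/L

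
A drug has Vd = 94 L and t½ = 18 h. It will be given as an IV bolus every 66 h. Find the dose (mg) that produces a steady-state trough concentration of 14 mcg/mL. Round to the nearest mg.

15396 mg

τ/t½ = 66/18 ≈ 3.6667, so f = (1/2)^(66/18) ≈ 0.078745.
Cmin,ss = (D/Vd)·f/(1−f), so D = Cmin,ss·Vd·(1−f)/f.
D = 14 × 94 × (1−f)/f ≈ 14 × 94 × 11.69922 ≈ 15396.17 mg.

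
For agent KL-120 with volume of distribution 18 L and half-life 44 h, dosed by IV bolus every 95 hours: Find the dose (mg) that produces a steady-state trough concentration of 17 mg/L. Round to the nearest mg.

τ/t½ = 95/44 ≈ 2.1591, so f = (1/2)^(95/44) ≈ 0.223897.
Cmin,ss = (D/Vd)·f/(1−f), so D = Cmin,ss·Vd·(1−f)/f.
D = 17 × 18 × (1−f)/f ≈ 17 × 18 × 3.46634 ≈ 1060.70 mg.

1061 mg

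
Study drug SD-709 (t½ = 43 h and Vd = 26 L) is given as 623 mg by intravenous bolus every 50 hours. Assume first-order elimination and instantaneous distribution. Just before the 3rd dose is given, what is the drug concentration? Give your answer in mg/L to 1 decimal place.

15.5 mg/L

f = (1/2)^(τ/t½) = (1/2)^(50/43) ≈ 0.4466.
C₀ = D/Vd = 623/26 ≈ 23.962 mg/L.
Before the 3rd dose, 2 doses have been given. Superposition: Cmin = C₀·(f + f²).
≈ 23.962 × (0.4466 + 0.1995) ≈ 23.962 × 0.6461 ≈ 15.482 mg/L.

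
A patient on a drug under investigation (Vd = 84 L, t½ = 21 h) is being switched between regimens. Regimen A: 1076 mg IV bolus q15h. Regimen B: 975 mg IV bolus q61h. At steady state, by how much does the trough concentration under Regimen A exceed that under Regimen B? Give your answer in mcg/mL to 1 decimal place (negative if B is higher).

Regimen A: f = (1/2)^(15/21) ≈ 0.6095; Cmin,ss = (1076/84)·f/(1−f) ≈ 19.993 mcg/mL.
Regimen B: f = (1/2)^(61/21) ≈ 0.1335; Cmin,ss = (975/84)·f/(1−f) ≈ 1.788 mcg/mL.
Difference ≈ 19.993 − 1.788 ≈ 18.205 mcg/mL.

18.2 mcg/mL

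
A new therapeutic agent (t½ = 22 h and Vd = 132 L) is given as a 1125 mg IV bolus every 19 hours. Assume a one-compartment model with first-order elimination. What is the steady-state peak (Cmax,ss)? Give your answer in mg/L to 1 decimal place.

Over one 19-h interval, 19/22 ≈ 0.86364 half-lives elapse, leaving f ≈ 0.5496 of each dose.
At steady state, accumulation factor R = 1/(1 − e^(−kτ)) ≈ 2.2202.
Single-dose peak C₀ = D/Vd = 1125/132 ≈ 8.523 mg/L.
Steady-state peak Cmax,ss = C₀·R ≈ 8.523 × 2.2202 ≈ 18.923 mg/L.

18.9 mg/L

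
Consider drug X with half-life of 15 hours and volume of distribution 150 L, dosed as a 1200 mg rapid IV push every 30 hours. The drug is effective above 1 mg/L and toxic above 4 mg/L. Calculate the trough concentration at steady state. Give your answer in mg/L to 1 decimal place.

2.7 mg/L

τ = 30 h = 2 half-lives, so f = (1/2)^2 = 0.25.
At steady state, R = 1/(1 − 0.25) = 4/3.
Single-dose peak C₀ = D/Vd = 1200/150 = 8 mg/L.
Steady-state peak Cmax,ss = C₀·R = 8 × 4/3 ≈ 10.667 mg/L.
Steady-state trough Cmin,ss = Cmax,ss·f ≈ 10.667 × 0.25 ≈ 2.667 mg/L.
Trough 2.7 mg/L vs MEC 1 mg/L: adequate.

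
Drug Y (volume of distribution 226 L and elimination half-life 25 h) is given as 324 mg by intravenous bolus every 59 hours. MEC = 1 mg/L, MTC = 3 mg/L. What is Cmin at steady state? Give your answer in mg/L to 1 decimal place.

k = ln2/t½ = ln2/25 ≈ 0.027726 h⁻¹; fraction remaining f = e^(−kτ) = e^(−0.027726×59) ≈ 0.1948.
Single-dose peak C₀ = D/Vd = 324/226 ≈ 1.434 mg/L.
Steady-state trough Cmin,ss = C₀·f/(1−f) ≈ 1.434 × 0.1948/0.8052 ≈ 0.347 mg/L.
Trough 0.3 mg/L vs MEC 1 mg/L: subtherapeutic.

0.3 mg/L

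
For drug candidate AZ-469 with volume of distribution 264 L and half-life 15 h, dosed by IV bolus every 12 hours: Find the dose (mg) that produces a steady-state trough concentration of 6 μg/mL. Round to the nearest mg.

τ/t½ = 12/15 ≈ 0.8, so f = (1/2)^(12/15) ≈ 0.574349.
Cmin,ss = (D/Vd)·f/(1−f), so D = Cmin,ss·Vd·(1−f)/f.
D = 6 × 264 × (1−f)/f ≈ 6 × 264 × 0.74110 ≈ 1173.90 mg.

1174 mg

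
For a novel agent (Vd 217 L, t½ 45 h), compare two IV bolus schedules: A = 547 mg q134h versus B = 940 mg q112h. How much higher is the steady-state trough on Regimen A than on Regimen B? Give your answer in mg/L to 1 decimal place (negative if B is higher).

Regimen A: f = (1/2)^(134/45) ≈ 0.1269; Cmin,ss = (547/217)·f/(1−f) ≈ 0.366 mg/L.
Regimen B: f = (1/2)^(112/45) ≈ 0.1781; Cmin,ss = (940/217)·f/(1−f) ≈ 0.939 mg/L.
Difference ≈ 0.366 − 0.939 ≈ -0.573 mg/L.

-0.6 mg/L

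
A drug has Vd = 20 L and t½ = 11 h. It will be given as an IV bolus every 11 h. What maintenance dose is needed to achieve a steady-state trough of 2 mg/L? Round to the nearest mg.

40 mg

τ/t½ = 11/11 ≈ 1, so f = (1/2)^(11/11) ≈ 0.500000.
Cmin,ss = (D/Vd)·f/(1−f), so D = Cmin,ss·Vd·(1−f)/f.
D = 2 × 20 × (1−f)/f ≈ 2 × 20 × 1.00000 ≈ 40.00 mg.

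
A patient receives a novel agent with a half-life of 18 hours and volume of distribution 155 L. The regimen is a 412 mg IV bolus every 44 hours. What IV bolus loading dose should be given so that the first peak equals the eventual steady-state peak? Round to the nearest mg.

f = (1/2)^(44/18) ≈ 0.183717; accumulation ratio R = 1/(1−f) ≈ 1.22507.
Loading dose to hit Cmax,ss on first dose: D_load = D_maint·R ≈ 412 × 1.22507 ≈ 504.73 mg.

505 mg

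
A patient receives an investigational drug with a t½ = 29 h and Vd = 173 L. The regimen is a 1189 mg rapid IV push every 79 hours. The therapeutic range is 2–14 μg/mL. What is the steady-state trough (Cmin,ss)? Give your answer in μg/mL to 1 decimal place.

Over one 79-h interval, 79/29 ≈ 2.7241 half-lives elapse, leaving f ≈ 0.1513 of each dose.
Accumulation ratio R = 1/(1 − f) ≈ 1/0.8487 ≈ 1.1783.
Single-dose peak C₀ = D/Vd = 1189/173 ≈ 6.873 μg/mL.
Steady-state peak Cmax,ss = C₀·R ≈ 6.873 × 1.1783 ≈ 8.098 μg/mL.
Steady-state trough Cmin,ss = Cmax,ss·f ≈ 8.098 × 0.1513 ≈ 1.225 μg/mL.
Trough 1.2 μg/mL vs MEC 2 μg/mL: subtherapeutic.

1.2 μg/mL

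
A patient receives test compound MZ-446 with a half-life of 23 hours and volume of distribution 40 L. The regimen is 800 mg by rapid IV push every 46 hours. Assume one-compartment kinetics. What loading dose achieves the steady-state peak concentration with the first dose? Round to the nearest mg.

f = (1/2)^(46/23) ≈ 0.250000; accumulation ratio R = 1/(1−f) ≈ 1.33333.
Loading dose to hit Cmax,ss on first dose: D_load = D_maint·R ≈ 800 × 1.33333 ≈ 1066.66 mg.

1067 mg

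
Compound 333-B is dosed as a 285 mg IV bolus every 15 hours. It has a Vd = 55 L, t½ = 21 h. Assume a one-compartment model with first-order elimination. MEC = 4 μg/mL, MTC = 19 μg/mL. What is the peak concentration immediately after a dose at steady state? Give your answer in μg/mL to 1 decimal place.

Over one 15-h interval, 15/21 ≈ 0.71429 half-lives elapse, leaving f ≈ 0.6095 of each dose.
At steady state, accumulation factor R = 1/(1 − e^(−kτ)) ≈ 2.5608.
Each bolus raises the concentration by D/Vd = 285/55 ≈ 5.182 μg/mL.
Cmax,ss = C₀/(1 − f) ≈ 5.182/0.3905 ≈ 13.270 μg/mL.
Peak 13.3 μg/mL vs MTC 19 μg/mL: below toxic threshold.

13.3 μg/mL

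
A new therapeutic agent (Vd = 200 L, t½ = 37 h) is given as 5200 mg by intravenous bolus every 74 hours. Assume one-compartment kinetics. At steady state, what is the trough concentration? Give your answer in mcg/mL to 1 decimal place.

τ = 74 h = 2 half-lives, so f = (1/2)^2 = 0.25.
Accumulation ratio R = 1/(1 − f) = 1/0.75 = 4/3.
Single-dose peak C₀ = D/Vd = 5200/200 = 26 mcg/mL.
Steady-state peak Cmax,ss = C₀·R = 26 × 4/3 ≈ 34.667 mcg/mL.
Steady-state trough Cmin,ss = Cmax,ss·f ≈ 34.667 × 0.25 ≈ 8.667 mcg/mL.

8.7 mcg/mL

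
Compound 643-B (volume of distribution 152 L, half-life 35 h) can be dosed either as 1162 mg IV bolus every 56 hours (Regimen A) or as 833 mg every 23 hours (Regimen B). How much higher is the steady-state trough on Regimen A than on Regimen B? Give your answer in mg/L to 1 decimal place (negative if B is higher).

-5.7 mg/L

Regimen A: f = (1/2)^(56/35) ≈ 0.3299; Cmin,ss = (1162/152)·f/(1−f) ≈ 3.764 mg/L.
Regimen B: f = (1/2)^(23/35) ≈ 0.6341; Cmin,ss = (833/152)·f/(1−f) ≈ 9.497 mg/L.
Difference ≈ 3.764 − 9.497 ≈ -5.733 mg/L.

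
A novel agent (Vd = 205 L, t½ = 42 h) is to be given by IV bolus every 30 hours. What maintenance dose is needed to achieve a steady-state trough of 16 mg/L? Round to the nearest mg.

τ/t½ = 30/42 ≈ 0.71429, so f = (1/2)^(30/42) ≈ 0.609507.
Cmin,ss = (D/Vd)·f/(1−f), so D = Cmin,ss·Vd·(1−f)/f.
D = 16 × 205 × (1−f)/f ≈ 16 × 205 × 0.64067 ≈ 2101.40 mg.

2101 mg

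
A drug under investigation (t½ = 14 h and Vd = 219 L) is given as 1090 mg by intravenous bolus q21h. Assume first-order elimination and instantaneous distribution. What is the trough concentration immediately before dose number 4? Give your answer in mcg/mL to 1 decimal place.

f = (1/2)^(τ/t½) = (1/2)^(21/14) ≈ 0.3536.
C₀ = D/Vd = 1090/219 ≈ 4.977 mcg/mL.
Before the 4th dose, 3 doses have been given. Superposition: Cmin = C₀·(f + f² + … + f^3).
≈ 4.977 × (0.3536 + 0.1250 + 0.0442) ≈ 4.977 × 0.5228 ≈ 2.602 mcg/mL.

2.6 mcg/mL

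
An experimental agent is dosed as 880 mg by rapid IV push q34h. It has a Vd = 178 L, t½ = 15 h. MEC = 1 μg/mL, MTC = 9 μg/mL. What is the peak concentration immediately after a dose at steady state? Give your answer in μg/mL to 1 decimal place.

τ/t½ = 34/15 ≈ 2.2667, so fraction remaining f = (1/2)^(34/15) ≈ 0.2078.
At steady state, accumulation factor R = 1/(1 − e^(−kτ)) ≈ 1.2623.
Single-dose peak C₀ = D/Vd = 880/178 ≈ 4.944 μg/mL.
Steady-state peak Cmax,ss = C₀·R ≈ 4.944 × 1.2623 ≈ 6.241 μg/mL.
Peak 6.2 μg/mL vs MTC 9 μg/mL: below toxic threshold.

6.2 μg/mL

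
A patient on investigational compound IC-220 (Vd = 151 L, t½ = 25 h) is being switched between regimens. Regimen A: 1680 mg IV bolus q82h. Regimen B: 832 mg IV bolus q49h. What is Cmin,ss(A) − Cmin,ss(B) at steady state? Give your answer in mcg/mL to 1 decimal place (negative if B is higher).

-0.6 mcg/mL

Regimen A: f = (1/2)^(82/25) ≈ 0.1029; Cmin,ss = (1680/151)·f/(1−f) ≈ 1.276 mcg/mL.
Regimen B: f = (1/2)^(49/25) ≈ 0.2570; Cmin,ss = (832/151)·f/(1−f) ≈ 1.906 mcg/mL.
Difference ≈ 1.276 − 1.906 ≈ -0.630 mcg/mL.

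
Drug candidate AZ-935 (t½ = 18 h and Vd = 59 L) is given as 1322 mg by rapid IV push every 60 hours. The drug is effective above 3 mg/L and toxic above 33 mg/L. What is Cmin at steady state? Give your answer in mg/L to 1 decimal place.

2.5 mg/L

Over one 60-h interval, 60/18 ≈ 3.3333 half-lives elapse, leaving f ≈ 0.0992 of each dose.
Accumulation ratio R = 1/(1 − f) ≈ 1/0.9008 ≈ 1.1101.
Each bolus raises the concentration by D/Vd = 1322/59 ≈ 22.407 mg/L.
Steady-state peak Cmax,ss = C₀·R ≈ 22.407 × 1.1101 ≈ 24.874 mg/L.
One interval later, Cmin,ss = Cmax,ss·e^(−kτ) ≈ 24.874 × 0.0992 ≈ 2.468 mg/L.
Trough 2.5 mg/L vs MEC 3 mg/L: subtherapeutic.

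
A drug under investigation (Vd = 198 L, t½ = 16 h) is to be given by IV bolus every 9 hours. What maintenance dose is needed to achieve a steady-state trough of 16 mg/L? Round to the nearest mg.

τ/t½ = 9/16 ≈ 0.5625, so f = (1/2)^(9/16) ≈ 0.677128.
Cmin,ss = (D/Vd)·f/(1−f), so D = Cmin,ss·Vd·(1−f)/f.
D = 16 × 198 × (1−f)/f ≈ 16 × 198 × 0.47683 ≈ 1510.60 mg.

1511 mg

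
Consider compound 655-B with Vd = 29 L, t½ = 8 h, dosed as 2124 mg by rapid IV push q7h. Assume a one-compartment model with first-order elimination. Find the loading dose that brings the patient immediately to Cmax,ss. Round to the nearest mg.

4671 mg

f = (1/2)^(7/8) ≈ 0.545254; accumulation ratio R = 1/(1−f) ≈ 2.19903.
Loading dose to hit Cmax,ss on first dose: D_load = D_maint·R ≈ 2124 × 2.19903 ≈ 4670.74 mg.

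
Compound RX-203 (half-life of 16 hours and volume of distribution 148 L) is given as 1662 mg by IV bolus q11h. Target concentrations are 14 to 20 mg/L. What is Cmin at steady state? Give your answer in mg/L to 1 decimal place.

τ/t½ = 11/16 ≈ 0.6875, so fraction remaining f = (1/2)^(11/16) ≈ 0.6209.
At steady state, accumulation factor R = 1/(1 − e^(−kτ)) ≈ 2.6378.
Each bolus raises the concentration by D/Vd = 1662/148 ≈ 11.230 mg/L.
Steady-state peak Cmax,ss = C₀·R ≈ 11.230 × 2.6378 ≈ 29.622 mg/L.
Steady-state trough Cmin,ss = Cmax,ss·f ≈ 29.622 × 0.6209 ≈ 18.392 mg/L.
Trough 18.4 mg/L vs MEC 14 mg/L: adequate.

18.4 mg/L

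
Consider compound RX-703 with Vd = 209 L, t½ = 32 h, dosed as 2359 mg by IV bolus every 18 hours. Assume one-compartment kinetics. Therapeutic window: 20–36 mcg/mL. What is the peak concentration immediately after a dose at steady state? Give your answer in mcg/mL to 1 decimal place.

Over one 18-h interval, 18/32 ≈ 0.5625 half-lives elapse, leaving f ≈ 0.6771 of each dose.
At steady state, accumulation factor R = 1/(1 − e^(−kτ)) ≈ 3.0969.
Single-dose peak C₀ = D/Vd = 2359/209 ≈ 11.287 mcg/mL.
Steady-state peak Cmax,ss = C₀·R ≈ 11.287 × 3.0969 ≈ 34.955 mcg/mL.
Peak 35.0 mcg/mL vs MTC 36 mcg/mL: below toxic threshold.

35.0 mcg/mL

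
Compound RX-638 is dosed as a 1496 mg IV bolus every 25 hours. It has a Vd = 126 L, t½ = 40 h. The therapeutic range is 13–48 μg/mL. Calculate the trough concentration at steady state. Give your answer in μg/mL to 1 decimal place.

21.9 μg/mL

k = ln2/t½ = ln2/40 ≈ 0.017329 h⁻¹; fraction remaining f = e^(−kτ) = e^(−0.017329×25) ≈ 0.6484.
Each bolus raises the concentration by D/Vd = 1496/126 ≈ 11.873 μg/mL.
Steady-state trough Cmin,ss = C₀·f/(1−f) ≈ 11.873 × 0.6484/0.3516 ≈ 21.895 μg/mL.
Trough 21.9 μg/mL vs MEC 13 μg/mL: adequate.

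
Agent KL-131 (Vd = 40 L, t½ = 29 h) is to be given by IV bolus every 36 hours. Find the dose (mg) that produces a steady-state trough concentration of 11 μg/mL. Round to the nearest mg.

600 mg

τ/t½ = 36/29 ≈ 1.2414, so f = (1/2)^(36/29) ≈ 0.422968.
Cmin,ss = (D/Vd)·f/(1−f), so D = Cmin,ss·Vd·(1−f)/f.
D = 11 × 40 × (1−f)/f ≈ 11 × 40 × 1.36425 ≈ 600.27 mg.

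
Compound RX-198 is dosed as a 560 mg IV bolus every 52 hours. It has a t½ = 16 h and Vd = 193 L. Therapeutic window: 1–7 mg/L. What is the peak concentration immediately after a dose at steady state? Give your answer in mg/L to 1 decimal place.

Over one 52-h interval, 52/16 ≈ 3.25 half-lives elapse, leaving f ≈ 0.1051 of each dose.
Accumulation ratio R = 1/(1 − f) ≈ 1/0.8949 ≈ 1.1174.
Each bolus raises the concentration by D/Vd = 560/193 ≈ 2.902 mg/L.
Steady-state peak Cmax,ss = C₀·R ≈ 2.902 × 1.1174 ≈ 3.243 mg/L.
Peak 3.2 mg/L vs MTC 7 mg/L: below toxic threshold.

3.2 mg/L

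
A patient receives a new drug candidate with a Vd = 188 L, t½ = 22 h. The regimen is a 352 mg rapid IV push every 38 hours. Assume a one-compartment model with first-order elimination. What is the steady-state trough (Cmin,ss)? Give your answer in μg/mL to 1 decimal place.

k = ln2/t½ = ln2/22 ≈ 0.031507 h⁻¹; fraction remaining f = e^(−kτ) = e^(−0.031507×38) ≈ 0.3020.
At steady state, accumulation factor R = 1/(1 − e^(−kτ)) ≈ 1.4327.
Single-dose peak C₀ = D/Vd = 352/188 ≈ 1.872 μg/mL.
Steady-state peak Cmax,ss = C₀·R ≈ 1.872 × 1.4327 ≈ 2.682 μg/mL.
One interval later, Cmin,ss = Cmax,ss·e^(−kτ) ≈ 2.682 × 0.3020 ≈ 0.810 μg/mL.

0.8 μg/mL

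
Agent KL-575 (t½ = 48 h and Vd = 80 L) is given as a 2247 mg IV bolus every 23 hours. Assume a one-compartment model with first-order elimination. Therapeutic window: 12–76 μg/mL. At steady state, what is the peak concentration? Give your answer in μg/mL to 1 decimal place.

Over one 23-h interval, 23/48 ≈ 0.47917 half-lives elapse, leaving f ≈ 0.7174 of each dose.
At steady state, accumulation factor R = 1/(1 − e^(−kτ)) ≈ 3.5386.
Each bolus raises the concentration by D/Vd = 2247/80 ≈ 28.087 μg/mL.
Steady-state peak Cmax,ss = C₀·R ≈ 28.087 × 3.5386 ≈ 99.389 μg/mL.
Peak 99.4 μg/mL vs MTC 76 μg/mL: exceeds toxic threshold.

99.4 μg/mL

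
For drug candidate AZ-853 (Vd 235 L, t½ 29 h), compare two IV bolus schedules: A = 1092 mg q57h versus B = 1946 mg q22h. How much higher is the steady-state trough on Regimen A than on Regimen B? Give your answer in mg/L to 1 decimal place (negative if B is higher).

Regimen A: f = (1/2)^(57/29) ≈ 0.2560; Cmin,ss = (1092/235)·f/(1−f) ≈ 1.599 mg/L.
Regimen B: f = (1/2)^(22/29) ≈ 0.5911; Cmin,ss = (1946/235)·f/(1−f) ≈ 11.971 mg/L.
Difference ≈ 1.599 − 11.971 ≈ -10.372 mg/L.

-10.4 mg/L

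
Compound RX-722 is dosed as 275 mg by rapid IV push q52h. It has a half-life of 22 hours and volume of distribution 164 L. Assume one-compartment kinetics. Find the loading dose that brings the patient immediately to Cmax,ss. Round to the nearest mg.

f = (1/2)^(52/22) ≈ 0.194301; accumulation ratio R = 1/(1−f) ≈ 1.24116.
Loading dose to hit Cmax,ss on first dose: D_load = D_maint·R ≈ 275 × 1.24116 ≈ 341.32 mg.

341 mg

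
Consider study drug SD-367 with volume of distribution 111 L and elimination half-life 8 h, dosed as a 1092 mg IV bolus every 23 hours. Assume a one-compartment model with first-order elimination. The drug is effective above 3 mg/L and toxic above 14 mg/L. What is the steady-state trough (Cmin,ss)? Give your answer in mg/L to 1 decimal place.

Over one 23-h interval, 23/8 ≈ 2.875 half-lives elapse, leaving f ≈ 0.1363 of each dose.
Single-dose peak C₀ = D/Vd = 1092/111 ≈ 9.838 mg/L.
Steady-state trough Cmin,ss = C₀·f/(1−f) ≈ 9.838 × 0.1363/0.8637 ≈ 1.553 mg/L.
Trough 1.6 mg/L vs MEC 3 mg/L: subtherapeutic.

1.6 mg/L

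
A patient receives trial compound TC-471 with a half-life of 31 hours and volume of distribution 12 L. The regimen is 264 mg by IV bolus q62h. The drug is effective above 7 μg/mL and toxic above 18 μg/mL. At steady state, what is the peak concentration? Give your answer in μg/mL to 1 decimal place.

The dosing interval is 2 half-lives, so f = 2^(−2) = 0.25.
Accumulation ratio R = 1/(1 − f) = 1/0.75 = 4/3.
Single-dose peak C₀ = D/Vd = 264/12 = 22 μg/mL.
Steady-state peak Cmax,ss = C₀·R = 22 × 4/3 ≈ 29.333 μg/mL.
Peak 29.3 μg/mL vs MTC 18 μg/mL: exceeds toxic threshold.

29.3 μg/mL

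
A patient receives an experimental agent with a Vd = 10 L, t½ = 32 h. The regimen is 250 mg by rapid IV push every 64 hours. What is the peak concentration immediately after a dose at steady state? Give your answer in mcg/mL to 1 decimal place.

The dosing interval is 2 half-lives, so f = 2^(−2) = 0.25.
At steady state, R = 1/(1 − 0.25) = 4/3.
Single-dose peak C₀ = D/Vd = 250/10 = 25 mcg/mL.
Steady-state peak Cmax,ss = C₀·R = 25 × 4/3 ≈ 33.333 mcg/mL.

33.3 mcg/mL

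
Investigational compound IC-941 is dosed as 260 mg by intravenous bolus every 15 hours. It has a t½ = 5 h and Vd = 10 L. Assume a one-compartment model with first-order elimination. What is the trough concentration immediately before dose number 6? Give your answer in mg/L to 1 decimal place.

3.7 mg/L

f = (1/2)^(τ/t½) = (1/2)^(15/5) ≈ 0.1250.
C₀ = D/Vd = 260/10 ≈ 26.000 mg/L.
Before the 6th dose, 5 doses have been given. Superposition: Cmin = C₀·(f + f² + … + f^5).
≈ 26.000 × (0.1250 + 0.0156 + 0.0020 + 0.0002 + 0.0000) ≈ 26.000 × 0.1428 ≈ 3.713 mg/L.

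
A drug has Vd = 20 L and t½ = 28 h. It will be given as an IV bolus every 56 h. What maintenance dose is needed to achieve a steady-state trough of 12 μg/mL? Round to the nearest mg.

720 mg

τ/t½ = 56/28 ≈ 2, so f = (1/2)^(56/28) ≈ 0.250000.
Cmin,ss = (D/Vd)·f/(1−f), so D = Cmin,ss·Vd·(1−f)/f.
D = 12 × 20 × (1−f)/f ≈ 12 × 20 × 3.00000 ≈ 720.00 mg.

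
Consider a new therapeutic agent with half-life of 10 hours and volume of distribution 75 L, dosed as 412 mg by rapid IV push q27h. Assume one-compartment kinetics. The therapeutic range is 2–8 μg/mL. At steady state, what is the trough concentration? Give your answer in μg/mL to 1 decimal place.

τ/t½ = 27/10 ≈ 2.7, so fraction remaining f = (1/2)^(27/10) ≈ 0.1539.
Single-dose peak C₀ = D/Vd = 412/75 ≈ 5.493 μg/mL.
Steady-state trough Cmin,ss = C₀·f/(1−f) ≈ 5.493 × 0.1539/0.8461 ≈ 0.999 μg/mL.
Trough 1.0 μg/mL vs MEC 2 μg/mL: subtherapeutic.

1.0 μg/mL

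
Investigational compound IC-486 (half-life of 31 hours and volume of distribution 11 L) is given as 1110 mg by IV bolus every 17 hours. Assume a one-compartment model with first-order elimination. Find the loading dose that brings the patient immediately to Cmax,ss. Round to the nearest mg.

f = (1/2)^(17/31) ≈ 0.683784; accumulation ratio R = 1/(1−f) ≈ 3.16240.
Loading dose to hit Cmax,ss on first dose: D_load = D_maint·R ≈ 1110 × 3.16240 ≈ 3510.26 mg.

3510 mg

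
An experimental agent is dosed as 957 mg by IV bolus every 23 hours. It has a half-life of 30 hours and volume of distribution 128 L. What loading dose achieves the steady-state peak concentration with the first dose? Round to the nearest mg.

f = (1/2)^(23/30) ≈ 0.587774; accumulation ratio R = 1/(1−f) ≈ 2.42585.
Loading dose to hit Cmax,ss on first dose: D_load = D_maint·R ≈ 957 × 2.42585 ≈ 2321.54 mg.

2322 mg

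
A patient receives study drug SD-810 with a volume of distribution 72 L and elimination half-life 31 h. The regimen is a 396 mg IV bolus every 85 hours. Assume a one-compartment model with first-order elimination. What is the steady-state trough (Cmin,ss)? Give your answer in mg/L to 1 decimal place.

Over one 85-h interval, 85/31 ≈ 2.7419 half-lives elapse, leaving f ≈ 0.1495 of each dose.
Single-dose peak C₀ = D/Vd = 396/72 ≈ 5.500 mg/L.
Steady-state trough Cmin,ss = C₀·f/(1−f) ≈ 5.500 × 0.1495/0.8505 ≈ 0.967 mg/L.

1.0 mg/L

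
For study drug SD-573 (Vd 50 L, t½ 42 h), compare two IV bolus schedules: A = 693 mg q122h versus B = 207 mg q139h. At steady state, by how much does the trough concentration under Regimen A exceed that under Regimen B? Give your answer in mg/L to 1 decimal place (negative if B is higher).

1.7 mg/L

Regimen A: f = (1/2)^(122/42) ≈ 0.1335; Cmin,ss = (693/50)·f/(1−f) ≈ 2.135 mg/L.
Regimen B: f = (1/2)^(139/42) ≈ 0.1009; Cmin,ss = (207/50)·f/(1−f) ≈ 0.465 mg/L.
Difference ≈ 2.135 − 0.465 ≈ 1.670 mg/L.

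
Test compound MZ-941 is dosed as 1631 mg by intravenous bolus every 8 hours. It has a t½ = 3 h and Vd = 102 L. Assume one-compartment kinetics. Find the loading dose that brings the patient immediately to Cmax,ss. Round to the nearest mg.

1936 mg

f = (1/2)^(8/3) ≈ 0.157490; accumulation ratio R = 1/(1−f) ≈ 1.18693.
Loading dose to hit Cmax,ss on first dose: D_load = D_maint·R ≈ 1631 × 1.18693 ≈ 1935.88 mg.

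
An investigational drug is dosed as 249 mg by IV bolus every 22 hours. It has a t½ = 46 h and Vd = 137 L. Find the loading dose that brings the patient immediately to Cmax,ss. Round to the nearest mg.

f = (1/2)^(22/46) ≈ 0.717842; accumulation ratio R = 1/(1−f) ≈ 3.54411.
Loading dose to hit Cmax,ss on first dose: D_load = D_maint·R ≈ 249 × 3.54411 ≈ 882.48 mg.

882 mg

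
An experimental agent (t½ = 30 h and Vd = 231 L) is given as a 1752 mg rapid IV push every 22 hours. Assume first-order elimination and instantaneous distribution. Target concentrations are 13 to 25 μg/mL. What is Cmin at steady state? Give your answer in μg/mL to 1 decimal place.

11.4 μg/mL

τ/t½ = 22/30 ≈ 0.73333, so fraction remaining f = (1/2)^(22/30) ≈ 0.6015.
Accumulation ratio R = 1/(1 − f) ≈ 1/0.3985 ≈ 2.5094.
Single-dose peak C₀ = D/Vd = 1752/231 ≈ 7.584 μg/mL.
Cmax,ss = C₀/(1 − f) ≈ 7.584/0.3985 ≈ 19.031 μg/mL.
Steady-state trough Cmin,ss = Cmax,ss·f ≈ 19.031 × 0.6015 ≈ 11.447 μg/mL.
Trough 11.4 μg/mL vs MEC 13 μg/mL: subtherapeutic.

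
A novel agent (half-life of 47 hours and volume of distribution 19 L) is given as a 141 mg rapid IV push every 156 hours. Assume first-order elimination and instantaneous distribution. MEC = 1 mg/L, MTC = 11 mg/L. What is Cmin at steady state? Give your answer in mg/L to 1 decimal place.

0.8 mg/L

k = ln2/t½ = ln2/47 ≈ 0.014748 h⁻¹; fraction remaining f = e^(−kτ) = e^(−0.014748×156) ≈ 0.1002.
At steady state, accumulation factor R = 1/(1 − e^(−kτ)) ≈ 1.1114.
Single-dose peak C₀ = D/Vd = 141/19 ≈ 7.421 mg/L.
Cmax,ss = C₀/(1 − f) ≈ 7.421/0.8998 ≈ 8.247 mg/L.
One interval later, Cmin,ss = Cmax,ss·e^(−kτ) ≈ 8.247 × 0.1002 ≈ 0.826 mg/L.
Trough 0.8 mg/L vs MEC 1 mg/L: subtherapeutic.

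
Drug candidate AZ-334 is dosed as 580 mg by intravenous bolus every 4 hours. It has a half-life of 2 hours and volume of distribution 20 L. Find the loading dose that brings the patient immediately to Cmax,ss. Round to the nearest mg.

773 mg

f = (1/2)^(4/2) ≈ 0.250000; accumulation ratio R = 1/(1−f) ≈ 1.33333.
Loading dose to hit Cmax,ss on first dose: D_load = D_maint·R ≈ 580 × 1.33333 ≈ 773.33 mg.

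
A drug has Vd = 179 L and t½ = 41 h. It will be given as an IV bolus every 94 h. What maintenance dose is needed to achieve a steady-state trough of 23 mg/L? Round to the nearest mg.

τ/t½ = 94/41 ≈ 2.2927, so f = (1/2)^(94/41) ≈ 0.204096.
Cmin,ss = (D/Vd)·f/(1−f), so D = Cmin,ss·Vd·(1−f)/f.
D = 23 × 179 × (1−f)/f ≈ 23 × 179 × 3.89966 ≈ 16054.90 mg.

16055 mg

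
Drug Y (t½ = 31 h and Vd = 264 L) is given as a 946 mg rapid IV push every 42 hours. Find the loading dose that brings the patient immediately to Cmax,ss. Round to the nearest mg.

f = (1/2)^(42/31) ≈ 0.390979; accumulation ratio R = 1/(1−f) ≈ 1.64198.
Loading dose to hit Cmax,ss on first dose: D_load = D_maint·R ≈ 946 × 1.64198 ≈ 1553.31 mg.

1553 mg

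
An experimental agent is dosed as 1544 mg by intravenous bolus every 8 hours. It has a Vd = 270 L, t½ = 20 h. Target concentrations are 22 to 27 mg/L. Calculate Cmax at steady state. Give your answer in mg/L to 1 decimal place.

k = ln2/t½ = ln2/20 ≈ 0.034657 h⁻¹; fraction remaining f = e^(−kτ) = e^(−0.034657×8) ≈ 0.7579.
At steady state, accumulation factor R = 1/(1 − e^(−kτ)) ≈ 4.1305.
Each bolus raises the concentration by D/Vd = 1544/270 ≈ 5.719 mg/L.
Steady-state peak Cmax,ss = C₀·R ≈ 5.719 × 4.1305 ≈ 23.622 mg/L.
Peak 23.6 mg/L vs MTC 27 mg/L: below toxic threshold.

23.6 mg/L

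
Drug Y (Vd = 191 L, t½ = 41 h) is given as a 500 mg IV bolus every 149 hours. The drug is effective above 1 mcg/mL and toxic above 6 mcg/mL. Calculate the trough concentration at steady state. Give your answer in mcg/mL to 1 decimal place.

0.2 mcg/mL

Over one 149-h interval, 149/41 ≈ 3.6341 half-lives elapse, leaving f ≈ 0.0805 of each dose.
Single-dose peak C₀ = D/Vd = 500/191 ≈ 2.618 mcg/mL.
Steady-state trough Cmin,ss = C₀·f/(1−f) ≈ 2.618 × 0.0805/0.9195 ≈ 0.229 mcg/mL.
Trough 0.2 mcg/mL vs MEC 1 mcg/mL: subtherapeutic.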